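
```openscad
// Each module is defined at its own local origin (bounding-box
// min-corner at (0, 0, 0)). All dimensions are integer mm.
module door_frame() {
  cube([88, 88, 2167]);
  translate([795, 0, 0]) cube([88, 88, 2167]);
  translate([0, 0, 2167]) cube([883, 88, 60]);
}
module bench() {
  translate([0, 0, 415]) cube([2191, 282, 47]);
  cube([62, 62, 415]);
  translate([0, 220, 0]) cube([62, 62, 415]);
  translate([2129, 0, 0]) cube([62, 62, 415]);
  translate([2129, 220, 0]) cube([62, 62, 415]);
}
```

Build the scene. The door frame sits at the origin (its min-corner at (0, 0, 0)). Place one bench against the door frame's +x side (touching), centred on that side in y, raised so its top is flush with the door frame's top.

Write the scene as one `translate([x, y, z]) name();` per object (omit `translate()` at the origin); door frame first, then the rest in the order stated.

door_frame();
translate([883, -97, 1765]) bench();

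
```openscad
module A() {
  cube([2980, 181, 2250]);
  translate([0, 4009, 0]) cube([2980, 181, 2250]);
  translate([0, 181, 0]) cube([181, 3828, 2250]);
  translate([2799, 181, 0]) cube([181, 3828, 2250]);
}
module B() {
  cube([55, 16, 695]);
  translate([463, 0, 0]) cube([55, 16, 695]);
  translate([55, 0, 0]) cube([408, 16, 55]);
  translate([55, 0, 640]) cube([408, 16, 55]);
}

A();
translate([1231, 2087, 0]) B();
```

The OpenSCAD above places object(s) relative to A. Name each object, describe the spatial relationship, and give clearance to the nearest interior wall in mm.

A is a house frame. B is a picture frame. The picture frame sits inside the house frame, centred. The clearance to the nearest interior wall is 1050 mm.

Clearances: x = 1050, y = 1906; minimum 1050 mm.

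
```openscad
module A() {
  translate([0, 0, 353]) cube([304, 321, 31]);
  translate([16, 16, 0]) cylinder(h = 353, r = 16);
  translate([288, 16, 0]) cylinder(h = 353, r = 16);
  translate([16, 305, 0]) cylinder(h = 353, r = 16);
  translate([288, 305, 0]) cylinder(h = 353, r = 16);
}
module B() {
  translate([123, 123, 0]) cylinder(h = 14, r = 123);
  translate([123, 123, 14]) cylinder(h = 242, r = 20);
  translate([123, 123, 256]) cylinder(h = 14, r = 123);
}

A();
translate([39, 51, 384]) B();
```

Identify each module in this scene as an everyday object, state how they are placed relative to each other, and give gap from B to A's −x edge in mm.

The spool's min-x is at 39; the stool's min-x is 0; gap = 39 mm.

A is a stool. B is a spool. The spool is on top of the stool. The gap from the spool to the stool's −x edge is 39 mm.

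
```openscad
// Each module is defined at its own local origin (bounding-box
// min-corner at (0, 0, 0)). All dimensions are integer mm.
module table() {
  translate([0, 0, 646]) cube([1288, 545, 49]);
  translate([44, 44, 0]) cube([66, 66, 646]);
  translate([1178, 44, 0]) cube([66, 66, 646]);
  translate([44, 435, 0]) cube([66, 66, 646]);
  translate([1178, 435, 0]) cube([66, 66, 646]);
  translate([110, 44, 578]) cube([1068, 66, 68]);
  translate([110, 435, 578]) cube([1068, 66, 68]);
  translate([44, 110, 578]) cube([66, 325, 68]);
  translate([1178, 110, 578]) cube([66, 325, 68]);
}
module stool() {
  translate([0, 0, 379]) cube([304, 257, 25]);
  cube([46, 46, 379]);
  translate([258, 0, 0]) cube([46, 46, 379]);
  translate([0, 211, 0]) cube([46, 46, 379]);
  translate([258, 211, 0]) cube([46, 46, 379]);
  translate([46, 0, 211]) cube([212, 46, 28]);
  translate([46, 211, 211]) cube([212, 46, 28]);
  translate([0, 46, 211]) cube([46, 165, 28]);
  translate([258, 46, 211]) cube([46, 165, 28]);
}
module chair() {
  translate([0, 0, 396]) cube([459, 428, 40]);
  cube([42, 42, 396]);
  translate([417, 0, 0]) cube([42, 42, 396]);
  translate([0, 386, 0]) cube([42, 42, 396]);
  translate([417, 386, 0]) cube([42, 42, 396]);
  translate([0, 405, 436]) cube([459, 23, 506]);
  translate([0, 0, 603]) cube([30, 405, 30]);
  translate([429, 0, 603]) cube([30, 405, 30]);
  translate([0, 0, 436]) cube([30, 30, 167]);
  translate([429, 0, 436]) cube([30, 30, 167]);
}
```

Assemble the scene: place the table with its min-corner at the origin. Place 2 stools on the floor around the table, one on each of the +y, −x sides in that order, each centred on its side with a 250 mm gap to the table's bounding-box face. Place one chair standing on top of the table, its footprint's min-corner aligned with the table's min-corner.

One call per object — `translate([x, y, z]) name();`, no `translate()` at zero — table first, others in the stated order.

table();
translate([492, 795, 0]) stool();
translate([-554, 144, 0]) stool();
translate([0, 0, 695]) chair();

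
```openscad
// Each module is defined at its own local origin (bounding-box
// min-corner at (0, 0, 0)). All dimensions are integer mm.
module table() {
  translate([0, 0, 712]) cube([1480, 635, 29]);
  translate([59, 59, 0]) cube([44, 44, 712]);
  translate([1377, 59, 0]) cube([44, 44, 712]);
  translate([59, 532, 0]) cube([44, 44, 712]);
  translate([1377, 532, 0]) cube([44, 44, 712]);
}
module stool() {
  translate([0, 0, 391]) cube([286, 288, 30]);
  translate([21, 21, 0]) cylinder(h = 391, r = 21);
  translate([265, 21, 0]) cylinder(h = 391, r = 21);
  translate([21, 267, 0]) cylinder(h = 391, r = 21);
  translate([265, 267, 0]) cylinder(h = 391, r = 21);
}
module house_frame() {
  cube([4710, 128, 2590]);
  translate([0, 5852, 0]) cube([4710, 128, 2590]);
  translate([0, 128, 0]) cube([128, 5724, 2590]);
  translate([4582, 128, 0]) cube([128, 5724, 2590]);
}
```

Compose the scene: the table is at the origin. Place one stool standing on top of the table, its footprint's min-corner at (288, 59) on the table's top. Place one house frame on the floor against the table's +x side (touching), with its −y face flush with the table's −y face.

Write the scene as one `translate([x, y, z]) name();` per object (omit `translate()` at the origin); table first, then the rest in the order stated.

table();
translate([288, 59, 741]) stool();
translate([1480, 0, 0]) house_frame();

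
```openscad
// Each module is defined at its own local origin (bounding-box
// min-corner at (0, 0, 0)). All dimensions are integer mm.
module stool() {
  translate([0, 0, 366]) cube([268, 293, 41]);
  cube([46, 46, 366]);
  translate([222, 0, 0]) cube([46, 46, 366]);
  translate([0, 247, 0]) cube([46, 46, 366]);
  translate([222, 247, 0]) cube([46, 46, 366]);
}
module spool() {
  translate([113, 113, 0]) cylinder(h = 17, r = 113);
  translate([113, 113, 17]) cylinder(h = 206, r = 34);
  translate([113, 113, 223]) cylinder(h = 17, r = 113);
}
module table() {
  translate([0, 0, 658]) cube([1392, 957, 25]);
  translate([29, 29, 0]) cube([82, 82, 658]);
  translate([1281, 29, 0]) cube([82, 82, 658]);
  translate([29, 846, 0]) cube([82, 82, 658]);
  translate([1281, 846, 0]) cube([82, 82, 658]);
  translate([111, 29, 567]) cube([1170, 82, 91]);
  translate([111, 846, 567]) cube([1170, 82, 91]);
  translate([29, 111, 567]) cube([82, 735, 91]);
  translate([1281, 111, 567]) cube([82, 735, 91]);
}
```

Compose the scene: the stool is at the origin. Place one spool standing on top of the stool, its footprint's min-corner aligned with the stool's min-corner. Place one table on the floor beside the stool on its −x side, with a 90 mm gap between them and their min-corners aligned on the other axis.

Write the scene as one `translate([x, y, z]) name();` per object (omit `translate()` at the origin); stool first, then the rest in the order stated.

stool();
translate([0, 0, 407]) spool();
translate([-1482, 0, 0]) table();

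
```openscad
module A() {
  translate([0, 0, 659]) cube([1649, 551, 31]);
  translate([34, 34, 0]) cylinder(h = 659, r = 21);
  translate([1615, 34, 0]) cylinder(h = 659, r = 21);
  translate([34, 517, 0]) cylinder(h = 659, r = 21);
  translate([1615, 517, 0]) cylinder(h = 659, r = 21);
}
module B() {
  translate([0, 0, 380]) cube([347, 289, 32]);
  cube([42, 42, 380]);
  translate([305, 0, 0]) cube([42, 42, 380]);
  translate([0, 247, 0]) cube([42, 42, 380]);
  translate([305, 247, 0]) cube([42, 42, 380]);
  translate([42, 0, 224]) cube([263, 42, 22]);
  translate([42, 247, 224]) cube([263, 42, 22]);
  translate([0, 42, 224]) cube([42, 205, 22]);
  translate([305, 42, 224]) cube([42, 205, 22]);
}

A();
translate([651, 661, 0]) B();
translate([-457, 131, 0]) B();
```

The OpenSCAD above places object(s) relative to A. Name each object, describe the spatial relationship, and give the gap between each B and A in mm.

Each stool's nearest face is 110 mm from the table's bounding box.

A is a table. B is a stool. Two stools sit around the table at the +y, −x sides. The gap between each stool and the table is 110 mm.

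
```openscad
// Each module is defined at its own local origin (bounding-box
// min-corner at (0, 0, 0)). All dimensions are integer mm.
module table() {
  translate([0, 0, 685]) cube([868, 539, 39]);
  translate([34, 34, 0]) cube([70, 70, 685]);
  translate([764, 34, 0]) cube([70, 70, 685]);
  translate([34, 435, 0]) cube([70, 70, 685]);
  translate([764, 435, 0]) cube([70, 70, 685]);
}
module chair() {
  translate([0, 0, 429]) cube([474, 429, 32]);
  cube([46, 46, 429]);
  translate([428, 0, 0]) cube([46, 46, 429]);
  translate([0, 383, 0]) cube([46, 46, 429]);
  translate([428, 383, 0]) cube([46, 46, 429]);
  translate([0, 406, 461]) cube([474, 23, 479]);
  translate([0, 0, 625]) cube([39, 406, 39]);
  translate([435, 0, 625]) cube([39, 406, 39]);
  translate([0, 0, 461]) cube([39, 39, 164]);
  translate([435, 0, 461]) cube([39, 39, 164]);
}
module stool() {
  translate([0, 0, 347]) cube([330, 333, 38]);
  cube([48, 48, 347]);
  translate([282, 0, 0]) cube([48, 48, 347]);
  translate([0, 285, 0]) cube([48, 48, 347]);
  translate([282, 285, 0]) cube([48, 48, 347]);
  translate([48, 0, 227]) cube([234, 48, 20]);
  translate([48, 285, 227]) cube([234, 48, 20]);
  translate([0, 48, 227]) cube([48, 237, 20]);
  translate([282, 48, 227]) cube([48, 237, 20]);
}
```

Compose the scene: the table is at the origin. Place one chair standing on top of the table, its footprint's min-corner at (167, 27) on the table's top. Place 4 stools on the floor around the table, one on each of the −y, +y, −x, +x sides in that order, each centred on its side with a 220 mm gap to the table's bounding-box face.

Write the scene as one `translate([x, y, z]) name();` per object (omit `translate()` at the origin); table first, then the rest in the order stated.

table();
translate([167, 27, 724]) chair();
translate([269, -553, 0]) stool();
translate([269, 759, 0]) stool();
translate([-550, 103, 0]) stool();
translate([1088, 103, 0]) stool();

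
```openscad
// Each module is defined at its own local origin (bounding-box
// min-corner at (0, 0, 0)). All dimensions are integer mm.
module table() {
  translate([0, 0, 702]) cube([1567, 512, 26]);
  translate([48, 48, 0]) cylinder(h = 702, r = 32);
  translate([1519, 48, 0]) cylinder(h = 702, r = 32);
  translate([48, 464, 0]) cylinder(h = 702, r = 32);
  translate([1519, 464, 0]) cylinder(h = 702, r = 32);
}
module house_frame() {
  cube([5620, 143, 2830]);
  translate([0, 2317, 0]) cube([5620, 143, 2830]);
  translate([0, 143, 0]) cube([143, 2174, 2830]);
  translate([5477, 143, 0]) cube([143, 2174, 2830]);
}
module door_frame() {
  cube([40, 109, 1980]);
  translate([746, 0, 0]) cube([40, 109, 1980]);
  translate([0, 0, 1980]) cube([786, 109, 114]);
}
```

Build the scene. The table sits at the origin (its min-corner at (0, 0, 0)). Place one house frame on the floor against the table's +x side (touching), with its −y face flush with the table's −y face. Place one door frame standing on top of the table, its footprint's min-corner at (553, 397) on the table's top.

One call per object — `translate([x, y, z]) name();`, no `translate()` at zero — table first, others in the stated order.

table();
translate([1567, 0, 0]) house_frame();
translate([553, 397, 728]) door_frame();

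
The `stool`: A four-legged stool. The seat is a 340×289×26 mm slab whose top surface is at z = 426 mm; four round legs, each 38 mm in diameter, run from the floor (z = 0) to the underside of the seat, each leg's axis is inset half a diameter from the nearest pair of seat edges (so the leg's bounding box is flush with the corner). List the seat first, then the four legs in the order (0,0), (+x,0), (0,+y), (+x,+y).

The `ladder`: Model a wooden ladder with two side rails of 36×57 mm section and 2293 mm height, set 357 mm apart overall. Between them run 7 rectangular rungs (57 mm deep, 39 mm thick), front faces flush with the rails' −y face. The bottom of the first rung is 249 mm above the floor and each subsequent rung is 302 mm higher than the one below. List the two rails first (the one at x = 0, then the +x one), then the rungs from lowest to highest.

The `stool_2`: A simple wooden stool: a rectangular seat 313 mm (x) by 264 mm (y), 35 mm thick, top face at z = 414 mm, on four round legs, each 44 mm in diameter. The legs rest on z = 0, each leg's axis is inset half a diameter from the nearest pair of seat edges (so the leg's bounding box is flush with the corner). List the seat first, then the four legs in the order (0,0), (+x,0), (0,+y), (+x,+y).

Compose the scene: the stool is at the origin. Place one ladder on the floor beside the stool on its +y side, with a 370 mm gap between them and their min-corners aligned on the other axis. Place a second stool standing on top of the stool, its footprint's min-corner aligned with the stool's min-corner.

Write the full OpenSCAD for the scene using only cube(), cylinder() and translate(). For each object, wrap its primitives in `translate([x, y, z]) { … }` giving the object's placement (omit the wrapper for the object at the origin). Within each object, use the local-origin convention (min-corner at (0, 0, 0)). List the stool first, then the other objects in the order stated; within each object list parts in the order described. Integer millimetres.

translate([0, 0, 400]) cube([340, 289, 26]);
translate([19, 19, 0]) cylinder(h = 400, r = 19);
translate([321, 19, 0]) cylinder(h = 400, r = 19);
translate([19, 270, 0]) cylinder(h = 400, r = 19);
translate([321, 270, 0]) cylinder(h = 400, r = 19);
translate([0, 659, 0]) {
  cube([36, 57, 2293]);
  translate([321, 0, 0]) cube([36, 57, 2293]);
  translate([36, 0, 249]) cube([285, 57, 39]);
  translate([36, 0, 551]) cube([285, 57, 39]);
  translate([36, 0, 853]) cube([285, 57, 39]);
  translate([36, 0, 1155]) cube([285, 57, 39]);
  translate([36, 0, 1457]) cube([285, 57, 39]);
  translate([36, 0, 1759]) cube([285, 57, 39]);
  translate([36, 0, 2061]) cube([285, 57, 39]);
}
translate([0, 0, 426]) {
  translate([0, 0, 379]) cube([313, 264, 35]);
  translate([22, 22, 0]) cylinder(h = 379, r = 22);
  translate([291, 22, 0]) cylinder(h = 379, r = 22);
  translate([22, 242, 0]) cylinder(h = 379, r = 22);
  translate([291, 242, 0]) cylinder(h = 379, r = 22);
}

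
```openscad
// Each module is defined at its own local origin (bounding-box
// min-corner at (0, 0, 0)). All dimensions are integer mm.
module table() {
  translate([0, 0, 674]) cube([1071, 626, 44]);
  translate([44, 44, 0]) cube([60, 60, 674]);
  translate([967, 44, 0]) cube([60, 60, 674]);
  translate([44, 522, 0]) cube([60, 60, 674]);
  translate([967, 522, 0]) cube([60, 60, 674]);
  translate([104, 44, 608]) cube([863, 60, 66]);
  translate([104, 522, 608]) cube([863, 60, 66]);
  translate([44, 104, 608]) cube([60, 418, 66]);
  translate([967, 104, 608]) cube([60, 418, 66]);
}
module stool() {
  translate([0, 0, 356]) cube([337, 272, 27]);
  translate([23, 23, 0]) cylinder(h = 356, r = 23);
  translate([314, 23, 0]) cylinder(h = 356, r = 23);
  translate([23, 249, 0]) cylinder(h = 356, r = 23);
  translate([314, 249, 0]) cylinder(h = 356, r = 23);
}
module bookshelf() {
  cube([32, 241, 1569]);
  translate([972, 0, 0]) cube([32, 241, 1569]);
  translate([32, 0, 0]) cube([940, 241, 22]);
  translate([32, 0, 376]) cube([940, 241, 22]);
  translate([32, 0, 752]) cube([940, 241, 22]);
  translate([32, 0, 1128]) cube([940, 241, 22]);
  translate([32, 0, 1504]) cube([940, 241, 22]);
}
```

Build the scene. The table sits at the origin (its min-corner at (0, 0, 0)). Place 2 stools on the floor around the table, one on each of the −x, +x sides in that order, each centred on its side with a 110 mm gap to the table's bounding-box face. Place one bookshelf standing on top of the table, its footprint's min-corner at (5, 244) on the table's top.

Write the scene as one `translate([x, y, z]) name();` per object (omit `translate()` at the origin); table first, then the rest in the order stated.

table();
translate([-447, 177, 0]) stool();
translate([1181, 177, 0]) stool();
translate([5, 244, 718]) bookshelf();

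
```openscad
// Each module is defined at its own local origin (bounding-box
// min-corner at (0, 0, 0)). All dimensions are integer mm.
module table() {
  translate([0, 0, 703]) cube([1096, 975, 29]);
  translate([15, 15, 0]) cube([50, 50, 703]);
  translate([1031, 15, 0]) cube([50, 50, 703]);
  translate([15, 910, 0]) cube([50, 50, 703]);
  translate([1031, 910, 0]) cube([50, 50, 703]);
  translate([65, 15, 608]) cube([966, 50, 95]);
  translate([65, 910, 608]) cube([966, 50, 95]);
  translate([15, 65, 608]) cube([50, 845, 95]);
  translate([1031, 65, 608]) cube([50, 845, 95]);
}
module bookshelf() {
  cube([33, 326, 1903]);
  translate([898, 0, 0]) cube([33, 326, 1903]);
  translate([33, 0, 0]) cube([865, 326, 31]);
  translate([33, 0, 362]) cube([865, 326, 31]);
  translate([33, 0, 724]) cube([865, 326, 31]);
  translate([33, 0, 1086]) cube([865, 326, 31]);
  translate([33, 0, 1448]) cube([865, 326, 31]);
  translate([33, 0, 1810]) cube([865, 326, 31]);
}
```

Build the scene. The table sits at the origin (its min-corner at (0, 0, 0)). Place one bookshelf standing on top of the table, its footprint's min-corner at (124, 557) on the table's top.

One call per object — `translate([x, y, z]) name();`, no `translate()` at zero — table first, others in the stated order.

table();
translate([124, 557, 732]) bookshelf();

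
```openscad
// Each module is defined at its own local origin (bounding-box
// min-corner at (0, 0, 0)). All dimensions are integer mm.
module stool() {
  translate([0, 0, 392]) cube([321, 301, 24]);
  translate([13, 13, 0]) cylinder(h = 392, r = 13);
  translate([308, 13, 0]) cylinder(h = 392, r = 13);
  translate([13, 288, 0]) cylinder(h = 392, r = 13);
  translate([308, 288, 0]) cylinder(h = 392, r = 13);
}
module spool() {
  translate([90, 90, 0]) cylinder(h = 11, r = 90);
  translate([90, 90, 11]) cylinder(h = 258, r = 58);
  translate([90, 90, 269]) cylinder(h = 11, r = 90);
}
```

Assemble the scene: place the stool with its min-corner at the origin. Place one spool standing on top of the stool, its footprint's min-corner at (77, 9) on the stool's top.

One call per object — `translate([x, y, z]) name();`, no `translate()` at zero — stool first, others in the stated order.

stool();
translate([77, 9, 416]) spool();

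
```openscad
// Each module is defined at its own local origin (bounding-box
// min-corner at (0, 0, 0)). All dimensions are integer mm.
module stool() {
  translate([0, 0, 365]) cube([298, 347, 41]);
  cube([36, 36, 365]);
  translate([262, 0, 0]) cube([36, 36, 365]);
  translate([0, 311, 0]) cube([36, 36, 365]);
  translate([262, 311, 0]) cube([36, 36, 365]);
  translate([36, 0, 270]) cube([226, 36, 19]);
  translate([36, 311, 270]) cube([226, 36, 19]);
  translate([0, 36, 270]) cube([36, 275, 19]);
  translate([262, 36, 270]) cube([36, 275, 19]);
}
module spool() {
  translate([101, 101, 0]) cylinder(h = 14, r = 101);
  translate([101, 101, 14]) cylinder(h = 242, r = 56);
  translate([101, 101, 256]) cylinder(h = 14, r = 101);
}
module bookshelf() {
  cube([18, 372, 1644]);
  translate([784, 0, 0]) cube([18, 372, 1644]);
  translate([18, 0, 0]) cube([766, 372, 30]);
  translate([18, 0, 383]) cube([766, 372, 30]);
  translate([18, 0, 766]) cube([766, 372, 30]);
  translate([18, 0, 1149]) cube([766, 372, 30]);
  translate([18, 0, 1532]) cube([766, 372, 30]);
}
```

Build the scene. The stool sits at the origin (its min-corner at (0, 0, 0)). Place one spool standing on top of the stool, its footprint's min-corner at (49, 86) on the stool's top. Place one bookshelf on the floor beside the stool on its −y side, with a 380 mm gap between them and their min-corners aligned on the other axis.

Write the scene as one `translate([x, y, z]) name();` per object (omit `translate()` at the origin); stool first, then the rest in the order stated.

stool();
translate([49, 86, 406]) spool();
translate([0, -752, 0]) bookshelf();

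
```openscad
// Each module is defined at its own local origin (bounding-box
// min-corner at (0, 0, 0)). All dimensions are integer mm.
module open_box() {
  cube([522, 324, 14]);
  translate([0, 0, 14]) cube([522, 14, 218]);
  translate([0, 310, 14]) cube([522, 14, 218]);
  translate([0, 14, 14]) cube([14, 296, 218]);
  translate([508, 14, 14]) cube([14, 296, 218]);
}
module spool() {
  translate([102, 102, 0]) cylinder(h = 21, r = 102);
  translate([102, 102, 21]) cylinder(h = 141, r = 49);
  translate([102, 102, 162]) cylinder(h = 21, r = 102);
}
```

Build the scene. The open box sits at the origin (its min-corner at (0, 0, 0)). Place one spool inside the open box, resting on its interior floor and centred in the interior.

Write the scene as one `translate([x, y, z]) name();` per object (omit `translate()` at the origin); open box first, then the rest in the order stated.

open_box();
translate([159, 60, 14]) spool();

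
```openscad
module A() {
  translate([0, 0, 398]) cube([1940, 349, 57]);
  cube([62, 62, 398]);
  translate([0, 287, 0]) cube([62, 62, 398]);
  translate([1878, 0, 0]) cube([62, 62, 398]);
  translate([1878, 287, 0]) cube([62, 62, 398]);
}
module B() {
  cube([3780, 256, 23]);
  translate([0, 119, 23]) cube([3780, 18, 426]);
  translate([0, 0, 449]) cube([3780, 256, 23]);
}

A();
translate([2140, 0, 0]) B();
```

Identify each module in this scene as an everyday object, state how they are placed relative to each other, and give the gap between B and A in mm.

A is a bench. B is an I-beam. The I-beam is on the floor beside the bench on its +x side. The gap between the I-beam and the bench is 200 mm.

The I-beam's nearest face is 200 mm from the bench's +x face.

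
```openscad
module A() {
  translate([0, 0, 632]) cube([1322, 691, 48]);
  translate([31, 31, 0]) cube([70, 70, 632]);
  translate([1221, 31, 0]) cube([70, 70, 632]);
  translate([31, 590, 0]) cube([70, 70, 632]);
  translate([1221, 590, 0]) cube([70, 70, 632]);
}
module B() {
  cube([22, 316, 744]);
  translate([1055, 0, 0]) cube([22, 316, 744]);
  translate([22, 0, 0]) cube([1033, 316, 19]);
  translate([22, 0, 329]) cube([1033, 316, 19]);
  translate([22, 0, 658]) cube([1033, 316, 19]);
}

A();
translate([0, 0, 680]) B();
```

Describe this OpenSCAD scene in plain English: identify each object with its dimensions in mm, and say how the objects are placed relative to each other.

A is a table with a 1322×691 mm rectangular top, 48 mm thick, top surface at z = 680 mm, supported by four 70×70 mm square legs, each inset 31 mm from the nearest pair of top edges, running from the floor.

B is an open bookshelf. Two side panels, each 22 mm thick, 316 mm deep and 744 mm tall, stand 1077 mm apart (outside-to-outside). Between them sit 3 shelves, each 19 mm thick and 316 mm deep, spanning the full gap between the sides. The bottom shelf rests on the floor (its underside at z = 0) and the clear gap between one shelf's top and the next shelf's underside is 310 mm.

The bookshelf is on top of the table.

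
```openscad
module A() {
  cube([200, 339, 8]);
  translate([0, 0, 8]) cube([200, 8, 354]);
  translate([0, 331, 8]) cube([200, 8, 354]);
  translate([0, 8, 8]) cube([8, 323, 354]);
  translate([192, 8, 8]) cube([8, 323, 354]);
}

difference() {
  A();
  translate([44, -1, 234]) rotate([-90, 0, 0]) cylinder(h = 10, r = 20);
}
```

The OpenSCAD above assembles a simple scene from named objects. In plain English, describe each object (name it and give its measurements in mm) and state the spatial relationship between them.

A is an open-topped rectangular box: outside dimensions 200×339×362 mm, with a uniform wall and base thickness of 8 mm. The base is a full 200×339 slab on the floor; four walls sit on top of the base. The front and back walls (the −y and +y sides) span the full width; the two side walls fit between them.

The open box has a circular hole of radius 20 mm through its front wall, centred at (x = 44, z = 234).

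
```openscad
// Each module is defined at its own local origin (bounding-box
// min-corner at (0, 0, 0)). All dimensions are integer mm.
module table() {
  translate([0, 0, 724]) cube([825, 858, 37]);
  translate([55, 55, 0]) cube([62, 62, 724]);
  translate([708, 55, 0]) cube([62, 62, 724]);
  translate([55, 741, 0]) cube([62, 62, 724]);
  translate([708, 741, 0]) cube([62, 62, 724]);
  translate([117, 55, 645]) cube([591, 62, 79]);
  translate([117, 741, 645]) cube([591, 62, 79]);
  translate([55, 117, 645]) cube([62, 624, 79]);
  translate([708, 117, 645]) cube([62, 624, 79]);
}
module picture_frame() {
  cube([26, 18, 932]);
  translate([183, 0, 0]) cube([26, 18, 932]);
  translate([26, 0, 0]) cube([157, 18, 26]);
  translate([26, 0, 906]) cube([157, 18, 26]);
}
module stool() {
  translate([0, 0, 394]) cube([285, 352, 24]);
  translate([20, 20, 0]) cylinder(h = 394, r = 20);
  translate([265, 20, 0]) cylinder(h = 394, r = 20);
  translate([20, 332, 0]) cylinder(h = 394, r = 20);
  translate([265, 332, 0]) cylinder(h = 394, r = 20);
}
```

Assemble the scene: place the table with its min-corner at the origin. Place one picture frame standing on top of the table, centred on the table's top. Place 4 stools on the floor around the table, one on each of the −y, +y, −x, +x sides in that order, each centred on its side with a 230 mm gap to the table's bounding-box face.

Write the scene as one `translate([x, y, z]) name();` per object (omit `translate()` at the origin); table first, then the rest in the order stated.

table();
translate([308, 420, 761]) picture_frame();
translate([270, -582, 0]) stool();
translate([270, 1088, 0]) stool();
translate([-515, 253, 0]) stool();
translate([1055, 253, 0]) stool();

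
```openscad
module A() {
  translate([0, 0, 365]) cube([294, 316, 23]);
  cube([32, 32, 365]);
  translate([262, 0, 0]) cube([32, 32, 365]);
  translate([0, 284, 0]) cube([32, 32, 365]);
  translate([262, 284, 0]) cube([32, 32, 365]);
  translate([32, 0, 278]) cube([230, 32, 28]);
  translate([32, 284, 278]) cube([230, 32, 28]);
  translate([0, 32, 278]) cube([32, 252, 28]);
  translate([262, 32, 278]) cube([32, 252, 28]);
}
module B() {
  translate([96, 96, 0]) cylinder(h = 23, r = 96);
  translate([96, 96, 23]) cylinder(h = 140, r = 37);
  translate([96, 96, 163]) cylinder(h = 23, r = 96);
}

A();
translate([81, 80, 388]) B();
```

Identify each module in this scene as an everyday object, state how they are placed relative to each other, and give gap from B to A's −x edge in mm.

The spool's min-x is at 81; the stool's min-x is 0; gap = 81 mm.

A is a stool. B is a spool. The spool is on top of the stool. The gap from the spool to the stool's −x edge is 81 mm.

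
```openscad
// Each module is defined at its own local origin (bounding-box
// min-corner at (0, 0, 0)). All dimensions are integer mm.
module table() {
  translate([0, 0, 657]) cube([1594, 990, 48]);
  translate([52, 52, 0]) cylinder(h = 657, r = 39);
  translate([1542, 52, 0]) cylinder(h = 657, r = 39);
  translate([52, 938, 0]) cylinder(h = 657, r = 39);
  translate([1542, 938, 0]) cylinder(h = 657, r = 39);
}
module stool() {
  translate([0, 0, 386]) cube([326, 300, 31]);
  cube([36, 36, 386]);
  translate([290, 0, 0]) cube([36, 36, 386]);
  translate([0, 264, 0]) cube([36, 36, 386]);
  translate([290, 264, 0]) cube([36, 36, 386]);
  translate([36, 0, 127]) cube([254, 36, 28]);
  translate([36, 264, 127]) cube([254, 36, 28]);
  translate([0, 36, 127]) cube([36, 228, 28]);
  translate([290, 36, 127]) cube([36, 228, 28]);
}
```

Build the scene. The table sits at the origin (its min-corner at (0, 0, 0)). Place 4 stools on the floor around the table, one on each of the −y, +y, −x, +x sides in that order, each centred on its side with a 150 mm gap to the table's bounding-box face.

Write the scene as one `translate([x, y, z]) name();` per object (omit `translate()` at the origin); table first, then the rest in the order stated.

table();
translate([634, -450, 0]) stool();
translate([634, 1140, 0]) stool();
translate([-476, 345, 0]) stool();
translate([1744, 345, 0]) stool();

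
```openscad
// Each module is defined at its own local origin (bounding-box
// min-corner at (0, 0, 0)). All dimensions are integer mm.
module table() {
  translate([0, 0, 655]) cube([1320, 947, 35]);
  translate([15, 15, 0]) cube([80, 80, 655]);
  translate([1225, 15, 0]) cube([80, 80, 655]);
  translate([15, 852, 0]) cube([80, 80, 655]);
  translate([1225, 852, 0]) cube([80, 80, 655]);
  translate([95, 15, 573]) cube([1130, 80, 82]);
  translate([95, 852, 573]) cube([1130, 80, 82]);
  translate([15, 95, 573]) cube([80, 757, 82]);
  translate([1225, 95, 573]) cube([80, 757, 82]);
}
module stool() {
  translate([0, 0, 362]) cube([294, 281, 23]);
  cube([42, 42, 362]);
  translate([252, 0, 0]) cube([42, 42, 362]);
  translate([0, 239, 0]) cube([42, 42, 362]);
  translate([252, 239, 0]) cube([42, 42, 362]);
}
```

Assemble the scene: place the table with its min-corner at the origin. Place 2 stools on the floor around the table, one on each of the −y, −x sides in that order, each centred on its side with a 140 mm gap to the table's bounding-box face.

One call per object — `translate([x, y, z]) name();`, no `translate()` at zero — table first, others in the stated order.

table();
translate([513, -421, 0]) stool();
translate([-434, 333, 0]) stool();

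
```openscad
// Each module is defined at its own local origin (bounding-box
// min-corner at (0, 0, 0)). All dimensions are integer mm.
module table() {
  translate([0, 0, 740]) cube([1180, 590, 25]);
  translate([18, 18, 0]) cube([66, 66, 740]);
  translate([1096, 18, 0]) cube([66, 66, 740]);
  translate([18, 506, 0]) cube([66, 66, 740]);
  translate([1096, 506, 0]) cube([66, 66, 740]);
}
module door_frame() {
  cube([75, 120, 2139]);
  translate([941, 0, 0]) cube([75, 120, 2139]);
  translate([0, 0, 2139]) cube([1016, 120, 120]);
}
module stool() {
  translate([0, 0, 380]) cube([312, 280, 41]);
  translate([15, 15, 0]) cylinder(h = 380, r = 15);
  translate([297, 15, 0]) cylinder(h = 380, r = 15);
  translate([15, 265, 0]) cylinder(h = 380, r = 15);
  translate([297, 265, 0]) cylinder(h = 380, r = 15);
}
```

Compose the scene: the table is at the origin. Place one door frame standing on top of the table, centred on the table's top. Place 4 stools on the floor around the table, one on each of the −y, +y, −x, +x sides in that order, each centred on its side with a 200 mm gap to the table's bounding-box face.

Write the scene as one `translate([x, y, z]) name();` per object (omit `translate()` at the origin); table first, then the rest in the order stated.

table();
translate([82, 235, 765]) door_frame();
translate([434, -480, 0]) stool();
translate([434, 790, 0]) stool();
translate([-512, 155, 0]) stool();
translate([1380, 155, 0]) stool();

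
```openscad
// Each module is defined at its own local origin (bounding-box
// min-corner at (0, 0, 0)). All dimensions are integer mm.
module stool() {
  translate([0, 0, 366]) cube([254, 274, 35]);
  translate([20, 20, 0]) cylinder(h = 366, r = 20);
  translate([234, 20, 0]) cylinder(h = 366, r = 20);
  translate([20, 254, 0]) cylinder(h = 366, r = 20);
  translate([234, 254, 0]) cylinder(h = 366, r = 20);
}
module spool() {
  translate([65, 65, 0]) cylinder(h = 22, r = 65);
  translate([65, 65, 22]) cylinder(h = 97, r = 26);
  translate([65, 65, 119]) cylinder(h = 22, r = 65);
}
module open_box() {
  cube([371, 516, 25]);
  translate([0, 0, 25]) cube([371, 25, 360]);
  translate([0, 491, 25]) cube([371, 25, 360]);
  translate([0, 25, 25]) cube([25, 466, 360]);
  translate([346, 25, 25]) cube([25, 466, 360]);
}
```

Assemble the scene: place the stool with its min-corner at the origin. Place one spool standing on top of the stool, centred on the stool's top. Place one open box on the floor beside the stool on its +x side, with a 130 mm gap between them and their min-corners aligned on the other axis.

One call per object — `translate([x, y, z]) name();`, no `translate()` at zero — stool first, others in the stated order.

stool();
translate([62, 72, 401]) spool();
translate([384, 0, 0]) open_box();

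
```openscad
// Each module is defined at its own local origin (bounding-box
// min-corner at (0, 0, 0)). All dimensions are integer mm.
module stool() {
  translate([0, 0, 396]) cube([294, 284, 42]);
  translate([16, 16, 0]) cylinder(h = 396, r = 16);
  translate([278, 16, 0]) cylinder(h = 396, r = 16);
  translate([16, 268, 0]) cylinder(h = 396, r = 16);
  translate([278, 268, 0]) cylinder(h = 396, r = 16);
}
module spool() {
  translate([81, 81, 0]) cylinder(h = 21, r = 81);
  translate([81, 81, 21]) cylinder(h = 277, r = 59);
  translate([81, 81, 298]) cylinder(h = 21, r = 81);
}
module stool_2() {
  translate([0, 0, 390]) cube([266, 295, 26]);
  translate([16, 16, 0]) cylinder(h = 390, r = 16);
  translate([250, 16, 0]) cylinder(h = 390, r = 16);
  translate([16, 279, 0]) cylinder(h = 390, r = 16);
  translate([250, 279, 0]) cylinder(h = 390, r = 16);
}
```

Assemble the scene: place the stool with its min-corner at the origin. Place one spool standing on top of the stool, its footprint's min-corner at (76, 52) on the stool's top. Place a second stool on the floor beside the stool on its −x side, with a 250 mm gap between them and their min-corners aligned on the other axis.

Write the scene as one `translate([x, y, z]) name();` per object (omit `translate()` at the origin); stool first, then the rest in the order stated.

stool();
translate([76, 52, 438]) spool();
translate([-516, 0, 0]) stool_2();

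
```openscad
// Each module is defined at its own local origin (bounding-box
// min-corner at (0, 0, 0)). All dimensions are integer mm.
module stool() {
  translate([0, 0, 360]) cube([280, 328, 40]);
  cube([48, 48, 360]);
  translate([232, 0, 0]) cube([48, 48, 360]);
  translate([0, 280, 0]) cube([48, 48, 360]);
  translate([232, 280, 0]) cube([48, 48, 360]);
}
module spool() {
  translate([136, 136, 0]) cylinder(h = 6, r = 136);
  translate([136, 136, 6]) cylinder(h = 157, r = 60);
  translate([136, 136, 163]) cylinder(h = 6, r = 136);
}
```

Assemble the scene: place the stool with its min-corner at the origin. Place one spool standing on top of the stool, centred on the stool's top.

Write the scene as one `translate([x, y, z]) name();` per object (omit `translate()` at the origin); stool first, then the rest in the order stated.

stool();
translate([4, 28, 400]) spool();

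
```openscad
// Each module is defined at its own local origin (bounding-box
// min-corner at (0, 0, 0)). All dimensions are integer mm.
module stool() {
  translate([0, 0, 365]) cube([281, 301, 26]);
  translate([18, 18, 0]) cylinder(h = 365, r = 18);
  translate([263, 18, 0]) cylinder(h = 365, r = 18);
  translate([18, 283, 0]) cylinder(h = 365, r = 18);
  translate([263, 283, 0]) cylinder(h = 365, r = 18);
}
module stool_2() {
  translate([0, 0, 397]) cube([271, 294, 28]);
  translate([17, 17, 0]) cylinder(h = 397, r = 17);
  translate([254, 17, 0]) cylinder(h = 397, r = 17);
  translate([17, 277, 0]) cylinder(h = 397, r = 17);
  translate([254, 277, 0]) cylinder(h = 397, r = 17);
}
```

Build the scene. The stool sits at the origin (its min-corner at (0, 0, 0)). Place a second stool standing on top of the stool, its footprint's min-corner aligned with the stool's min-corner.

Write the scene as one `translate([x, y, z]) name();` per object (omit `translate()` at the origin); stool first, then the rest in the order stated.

stool();
translate([0, 0, 391]) stool_2();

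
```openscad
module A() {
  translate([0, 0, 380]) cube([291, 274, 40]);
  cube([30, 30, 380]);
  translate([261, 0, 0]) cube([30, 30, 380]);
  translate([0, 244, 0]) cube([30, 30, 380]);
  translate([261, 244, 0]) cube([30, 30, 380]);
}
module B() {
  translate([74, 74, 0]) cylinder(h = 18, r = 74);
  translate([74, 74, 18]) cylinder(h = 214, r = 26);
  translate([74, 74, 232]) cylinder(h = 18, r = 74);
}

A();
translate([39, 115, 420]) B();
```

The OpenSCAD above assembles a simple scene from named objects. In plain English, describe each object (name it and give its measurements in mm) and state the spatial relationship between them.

A is a four-legged stool. The seat is 291×274 mm, 40 mm thick, top at z = 420 mm. It stands on four square legs, each 30×30 mm in cross-section, from z = 0 to the seat underside, each flush with a corner of the seat.

B is a spool: two coaxial disc flanges of radius 74 mm and thickness 18 mm, joined by a core cylinder of radius 26 mm and height 214 mm. The lower flange rests on z = 0 and the three cylinders share a vertical axis.

The spool is on top of the stool.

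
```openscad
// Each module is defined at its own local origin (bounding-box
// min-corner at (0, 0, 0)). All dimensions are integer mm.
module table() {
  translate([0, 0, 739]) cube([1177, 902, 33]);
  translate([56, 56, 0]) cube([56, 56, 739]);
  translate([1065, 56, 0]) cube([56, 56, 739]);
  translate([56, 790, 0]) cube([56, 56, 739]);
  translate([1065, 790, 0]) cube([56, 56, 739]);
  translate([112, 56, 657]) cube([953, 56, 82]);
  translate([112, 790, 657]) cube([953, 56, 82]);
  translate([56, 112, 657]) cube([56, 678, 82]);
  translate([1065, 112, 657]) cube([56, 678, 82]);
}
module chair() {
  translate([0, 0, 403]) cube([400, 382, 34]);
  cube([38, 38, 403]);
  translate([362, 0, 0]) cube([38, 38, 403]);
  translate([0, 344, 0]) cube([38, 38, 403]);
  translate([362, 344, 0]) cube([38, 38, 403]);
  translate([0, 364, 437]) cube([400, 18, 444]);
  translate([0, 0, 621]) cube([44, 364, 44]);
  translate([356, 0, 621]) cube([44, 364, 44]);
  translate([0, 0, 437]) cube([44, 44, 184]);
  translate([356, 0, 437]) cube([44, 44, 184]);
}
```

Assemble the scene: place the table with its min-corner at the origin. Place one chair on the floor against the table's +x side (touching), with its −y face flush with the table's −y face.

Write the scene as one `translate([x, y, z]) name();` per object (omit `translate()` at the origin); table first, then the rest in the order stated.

table();
translate([1177, 0, 0]) chair();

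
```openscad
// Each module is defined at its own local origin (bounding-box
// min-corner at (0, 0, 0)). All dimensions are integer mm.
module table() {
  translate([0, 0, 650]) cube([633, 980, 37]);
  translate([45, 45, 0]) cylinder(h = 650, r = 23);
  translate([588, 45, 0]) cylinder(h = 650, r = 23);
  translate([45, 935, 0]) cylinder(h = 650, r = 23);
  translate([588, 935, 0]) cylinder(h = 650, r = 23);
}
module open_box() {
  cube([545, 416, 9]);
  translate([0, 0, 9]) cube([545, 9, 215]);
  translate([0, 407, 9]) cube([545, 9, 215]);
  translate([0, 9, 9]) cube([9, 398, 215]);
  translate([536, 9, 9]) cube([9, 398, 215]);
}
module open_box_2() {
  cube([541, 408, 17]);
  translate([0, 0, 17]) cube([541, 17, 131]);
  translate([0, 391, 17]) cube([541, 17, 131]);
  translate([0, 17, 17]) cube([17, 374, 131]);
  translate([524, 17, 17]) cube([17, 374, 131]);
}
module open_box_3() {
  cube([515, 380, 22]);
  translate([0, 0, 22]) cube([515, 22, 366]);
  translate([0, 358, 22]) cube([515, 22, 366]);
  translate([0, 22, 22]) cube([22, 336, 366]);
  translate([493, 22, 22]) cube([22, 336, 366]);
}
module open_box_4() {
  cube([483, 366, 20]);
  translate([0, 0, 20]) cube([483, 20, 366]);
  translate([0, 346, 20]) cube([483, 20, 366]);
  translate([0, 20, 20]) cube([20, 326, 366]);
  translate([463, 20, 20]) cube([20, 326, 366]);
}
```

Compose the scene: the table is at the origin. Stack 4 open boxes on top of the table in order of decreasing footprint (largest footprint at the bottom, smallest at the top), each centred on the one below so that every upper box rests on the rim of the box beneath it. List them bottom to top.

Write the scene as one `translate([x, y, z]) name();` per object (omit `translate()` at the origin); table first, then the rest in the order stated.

table();
translate([44, 282, 687]) open_box();
translate([46, 286, 911]) open_box_2();
translate([59, 300, 1059]) open_box_3();
translate([75, 307, 1447]) open_box_4();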